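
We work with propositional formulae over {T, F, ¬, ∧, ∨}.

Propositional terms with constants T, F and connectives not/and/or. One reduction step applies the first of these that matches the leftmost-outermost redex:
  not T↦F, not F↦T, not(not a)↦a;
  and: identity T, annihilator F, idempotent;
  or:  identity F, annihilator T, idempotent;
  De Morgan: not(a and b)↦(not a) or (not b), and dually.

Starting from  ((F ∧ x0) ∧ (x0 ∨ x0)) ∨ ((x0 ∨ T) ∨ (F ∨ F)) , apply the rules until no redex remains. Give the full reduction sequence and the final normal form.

  start: ((F ∧ x0) ∧ (x0 ∨ x0)) ∨ ((x0 ∨ T) ∨ (F ∨ F))
  →1  (F ∧ (x0 ∨ x0)) ∨ ((x0 ∨ T) ∨ (F ∨ F))
  →2  F ∨ ((x0 ∨ T) ∨ (F ∨ F))
  →3  (x0 ∨ T) ∨ (F ∨ F)
  →4  T ∨ (F ∨ F)
  →5  T

Answer: normal form = T  (in 5 steps)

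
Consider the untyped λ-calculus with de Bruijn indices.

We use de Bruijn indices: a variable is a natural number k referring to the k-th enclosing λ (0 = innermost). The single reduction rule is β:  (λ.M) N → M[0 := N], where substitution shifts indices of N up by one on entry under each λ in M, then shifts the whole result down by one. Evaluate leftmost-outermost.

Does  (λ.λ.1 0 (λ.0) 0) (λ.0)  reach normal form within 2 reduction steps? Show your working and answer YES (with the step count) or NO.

  start: (λ.λ.1 0 (λ.0) 0) (λ.0)
  [1] λ.(λ.0) 0 (λ.0) 0
  [2] λ.0 (λ.0) 0

Answer: YES — reaches normal form λ.0 (λ.0) 0 in 2 ≤ 2 steps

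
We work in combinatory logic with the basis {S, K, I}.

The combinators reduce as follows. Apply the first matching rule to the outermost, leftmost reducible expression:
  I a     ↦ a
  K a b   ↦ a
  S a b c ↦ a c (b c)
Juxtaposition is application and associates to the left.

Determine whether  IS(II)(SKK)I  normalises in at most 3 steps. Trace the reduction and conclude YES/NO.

Answer: NO — after 3 steps the term is II(SKKI), not yet normal

Reduction:
  start: IS(II)(SKK)I
  [1] S(II)(SKK)I
  [2] III(SKKI)
  [3] II(SKKI)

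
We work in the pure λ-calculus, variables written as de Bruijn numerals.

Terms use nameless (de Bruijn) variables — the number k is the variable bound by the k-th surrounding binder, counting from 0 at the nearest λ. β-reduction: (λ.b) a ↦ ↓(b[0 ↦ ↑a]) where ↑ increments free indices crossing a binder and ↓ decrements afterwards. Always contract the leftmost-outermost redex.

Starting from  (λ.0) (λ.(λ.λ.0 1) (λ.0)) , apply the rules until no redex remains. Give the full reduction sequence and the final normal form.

Answer: normal form = λ.λ.0 (λ.0)  (in 2 steps)

Derivation:
  start: (λ.0) (λ.(λ.λ.0 1) (λ.0))
  step 1: λ.(λ.λ.0 1) (λ.0)
  step 2: λ.λ.0 (λ.0)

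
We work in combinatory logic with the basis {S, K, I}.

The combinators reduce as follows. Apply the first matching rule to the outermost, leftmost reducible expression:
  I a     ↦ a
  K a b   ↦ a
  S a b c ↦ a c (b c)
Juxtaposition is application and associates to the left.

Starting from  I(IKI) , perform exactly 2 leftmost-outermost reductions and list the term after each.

  start: I(IKI)
  step 1: IKI
  step 2: KI

Answer: after 2 steps: KI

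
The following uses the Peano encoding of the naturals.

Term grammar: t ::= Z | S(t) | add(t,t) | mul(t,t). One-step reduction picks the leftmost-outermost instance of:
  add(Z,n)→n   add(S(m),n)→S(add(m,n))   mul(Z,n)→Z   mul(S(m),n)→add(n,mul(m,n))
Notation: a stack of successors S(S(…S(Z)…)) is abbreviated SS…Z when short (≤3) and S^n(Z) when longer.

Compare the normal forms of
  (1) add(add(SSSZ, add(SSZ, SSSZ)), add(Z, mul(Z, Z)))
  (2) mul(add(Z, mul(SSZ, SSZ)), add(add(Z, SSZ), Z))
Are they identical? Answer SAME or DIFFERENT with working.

Answer: SAME — A ⇓ S^8(Z), B ⇓ S^8(Z)

Derivation:
Term A:
  start: add(add(SSSZ, add(SSZ, SSSZ)), add(Z, mul(Z, Z)))
  step 1: add(S(add(SSZ, add(SSZ, SSSZ))), add(Z, mul(Z, Z)))
  step 2: S(add(add(SSZ, add(SSZ, SSSZ)), add(Z, mul(Z, Z))))
  step 3: S(add(S(add(SZ, add(SSZ, SSSZ))), add(Z, mul(Z, Z))))
  step 4: S(S(add(add(SZ, add(SSZ, SSSZ)), add(Z, mul(Z, Z)))))
  step 5: S(S(add(S(add(Z, add(SSZ, SSSZ))), add(Z, mul(Z, Z)))))
  step 6: S(S(S(add(add(Z, add(SSZ, SSSZ)), add(Z, mul(Z, Z))))))
  step 7: S(S(S(add(add(SSZ, SSSZ), add(Z, mul(Z, Z))))))
  step 8: S(S(S(add(S(add(SZ, SSSZ)), add(Z, mul(Z, Z))))))
  step 9: S(S(S(S(add(add(SZ, SSSZ), add(Z, mul(Z, Z)))))))
  step 10: S(S(S(S(add(S(add(Z, SSSZ)), add(Z, mul(Z, Z)))))))
  step 11: S(S(S(S(S(add(add(Z, SSSZ), add(Z, mul(Z, Z))))))))
  step 12: S(S(S(S(S(add(SSSZ, add(Z, mul(Z, Z))))))))
  step 13: S(S(S(S(S(S(add(SSZ, add(Z, mul(Z, Z)))))))))
  step 14: S(S(S(S(S(S(S(add(SZ, add(Z, mul(Z, Z))))))))))
  step 15: S(S(S(S(S(S(S(S(add(Z, add(Z, mul(Z, Z)))))))))))
  step 16: S(S(S(S(S(S(S(S(add(Z, mul(Z, Z))))))))))
  step 17: S(S(S(S(S(S(S(S(mul(Z, Z)))))))))
  step 18: S^8(Z)

Term B:
  start: mul(add(Z, mul(SSZ, SSZ)), add(add(Z, SSZ), Z))
  step 1: mul(mul(SSZ, SSZ), add(add(Z, SSZ), Z))
  step 2: mul(add(SSZ, mul(SZ, SSZ)), add(add(Z, SSZ), Z))
  step 3: mul(S(add(SZ, mul(SZ, SSZ))), add(add(Z, SSZ), Z))
  step 4: add(add(add(Z, SSZ), Z), mul(add(SZ, mul(SZ, SSZ)), add(add(Z, SSZ), Z)))
  step 5: add(add(SSZ, Z), mul(add(SZ, mul(SZ, SSZ)), add(add(Z, SSZ), Z)))
  step 6: add(S(add(SZ, Z)), mul(add(SZ, mul(SZ, SSZ)), add(add(Z, SSZ), Z)))
  step 7: S(add(add(SZ, Z), mul(add(SZ, mul(SZ, SSZ)), add(add(Z, SSZ), Z))))
  step 8: S(add(S(add(Z, Z)), mul(add(SZ, mul(SZ, SSZ)), add(add(Z, SSZ), Z))))
  step 9: S(S(add(add(Z, Z), mul(add(SZ, mul(SZ, SSZ)), add(add(Z, SSZ), Z)))))
  step 10: S(S(add(Z, mul(add(SZ, mul(SZ, SSZ)), add(add(Z, SSZ), Z)))))
  step 11: S(S(mul(add(SZ, mul(SZ, SSZ)), add(add(Z, SSZ), Z))))
  step 12: S(S(mul(S(add(Z, mul(SZ, SSZ))), add(add(Z, SSZ), Z))))
  step 13: S(S(add(add(add(Z, SSZ), Z), mul(add(Z, mul(SZ, SSZ)), add(add(Z, SSZ), Z)))))
  step 14: S(S(add(add(SSZ, Z), mul(add(Z, mul(SZ, SSZ)), add(add(Z, SSZ), Z)))))
  step 15: S(S(add(S(add(SZ, Z)), mul(add(Z, mul(SZ, SSZ)), add(add(Z, SSZ), Z)))))
  step 16: S(S(S(add(add(SZ, Z), mul(add(Z, mul(SZ, SSZ)), add(add(Z, SSZ), Z))))))
  step 17: S(S(S(add(S(add(Z, Z)), mul(add(Z, mul(SZ, SSZ)), add(add(Z, SSZ), Z))))))
  step 18: S(S(S(S(add(add(Z, Z), mul(add(Z, mul(SZ, SSZ)), add(add(Z, SSZ), Z)))))))
  step 19: S(S(S(S(add(Z, mul(add(Z, mul(SZ, SSZ)), add(add(Z, SSZ), Z)))))))
  step 20: S(S(S(S(mul(add(Z, mul(SZ, SSZ)), add(add(Z, SSZ), Z))))))
  step 21: S(S(S(S(mul(mul(SZ, SSZ), add(add(Z, SSZ), Z))))))
  step 22: S(S(S(S(mul(add(SSZ, mul(Z, SSZ)), add(add(Z, SSZ), Z))))))
  step 23: S(S(S(S(mul(S(add(SZ, mul(Z, SSZ))), add(add(Z, SSZ), Z))))))
  step 24: S(S(S(S(add(add(add(Z, SSZ), Z), mul(add(SZ, mul(Z, SSZ)), add(add(Z, SSZ), Z)))))))
  step 25: S(S(S(S(add(add(SSZ, Z), mul(add(SZ, mul(Z, SSZ)), add(add(Z, SSZ), Z)))))))
  step 26: S(S(S(S(add(S(add(SZ, Z)), mul(add(SZ, mul(Z, SSZ)), add(add(Z, SSZ), Z)))))))
  step 27: S(S(S(S(S(add(add(SZ, Z), mul(add(SZ, mul(Z, SSZ)), add(add(Z, SSZ), Z))))))))
  step 28: S(S(S(S(S(add(S(add(Z, Z)), mul(add(SZ, mul(Z, SSZ)), add(add(Z, SSZ), Z))))))))
  step 29: S(S(S(S(S(S(add(add(Z, Z), mul(add(SZ, mul(Z, SSZ)), add(add(Z, SSZ), Z)))))))))
  step 30: S(S(S(S(S(S(add(Z, mul(add(SZ, mul(Z, SSZ)), add(add(Z, SSZ), Z)))))))))
  step 31: S(S(S(S(S(S(mul(add(SZ, mul(Z, SSZ)), add(add(Z, SSZ), Z))))))))
  step 32: S(S(S(S(S(S(mul(S(add(Z, mul(Z, SSZ))), add(add(Z, SSZ), Z))))))))
  step 33: S(S(S(S(S(S(add(add(add(Z, SSZ), Z), mul(add(Z, mul(Z, SSZ)), add(add(Z, SSZ), Z)))))))))
  step 34: S(S(S(S(S(S(add(add(SSZ, Z), mul(add(Z, mul(Z, SSZ)), add(add(Z, SSZ), Z)))))))))
  step 35: S(S(S(S(S(S(add(S(add(SZ, Z)), mul(add(Z, mul(Z, SSZ)), add(add(Z, SSZ), Z)))))))))
  step 36: S(S(S(S(S(S(S(add(add(SZ, Z), mul(add(Z, mul(Z, SSZ)), add(add(Z, SSZ), Z))))))))))
  step 37: S(S(S(S(S(S(S(add(S(add(Z, Z)), mul(add(Z, mul(Z, SSZ)), add(add(Z, SSZ), Z))))))))))
  step 38: S(S(S(S(S(S(S(S(add(add(Z, Z), mul(add(Z, mul(Z, SSZ)), add(add(Z, SSZ), Z)))))))))))
  step 39: S(S(S(S(S(S(S(S(add(Z, mul(add(Z, mul(Z, SSZ)), add(add(Z, SSZ), Z)))))))))))
  step 40: S(S(S(S(S(S(S(S(mul(add(Z, mul(Z, SSZ)), add(add(Z, SSZ), Z))))))))))
  step 41: S(S(S(S(S(S(S(S(mul(mul(Z, SSZ), add(add(Z, SSZ), Z))))))))))
  step 42: S(S(S(S(S(S(S(S(mul(Z, add(add(Z, SSZ), Z))))))))))
  step 43: S^8(Z)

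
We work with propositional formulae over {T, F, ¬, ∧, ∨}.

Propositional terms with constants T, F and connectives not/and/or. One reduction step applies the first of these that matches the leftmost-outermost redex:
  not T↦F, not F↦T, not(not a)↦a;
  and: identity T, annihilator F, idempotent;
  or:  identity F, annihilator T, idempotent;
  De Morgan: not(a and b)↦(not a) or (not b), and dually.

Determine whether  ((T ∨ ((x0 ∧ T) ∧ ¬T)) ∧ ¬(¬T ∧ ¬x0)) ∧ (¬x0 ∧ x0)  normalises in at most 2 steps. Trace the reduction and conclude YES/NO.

Answer: NO — after 2 steps the term is ¬(¬T ∧ ¬x0) ∧ (¬x0 ∧ x0), not yet normal

Derivation:
  start: ((T ∨ ((x0 ∧ T) ∧ ¬T)) ∧ ¬(¬T ∧ ¬x0)) ∧ (¬x0 ∧ x0)
  →1  (T ∧ ¬(¬T ∧ ¬x0)) ∧ (¬x0 ∧ x0)
  →2  ¬(¬T ∧ ¬x0) ∧ (¬x0 ∧ x0)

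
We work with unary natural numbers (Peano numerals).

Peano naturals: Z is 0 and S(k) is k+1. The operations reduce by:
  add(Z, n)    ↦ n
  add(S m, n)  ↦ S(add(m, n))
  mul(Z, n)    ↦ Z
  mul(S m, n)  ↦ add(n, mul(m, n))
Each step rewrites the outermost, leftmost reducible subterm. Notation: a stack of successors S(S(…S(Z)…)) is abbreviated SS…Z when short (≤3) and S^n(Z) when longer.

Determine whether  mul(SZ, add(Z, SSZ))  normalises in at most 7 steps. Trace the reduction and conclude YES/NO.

  start: mul(SZ, add(Z, SSZ))
  →1  add(add(Z, SSZ), mul(Z, add(Z, SSZ)))
  →2  add(SSZ, mul(Z, add(Z, SSZ)))
  →3  S(add(SZ, mul(Z, add(Z, SSZ))))
  →4  S(S(add(Z, mul(Z, add(Z, SSZ)))))
  →5  S(S(mul(Z, add(Z, SSZ))))
  →6  SSZ

Answer: YES — reaches normal form SSZ in 6 ≤ 7 steps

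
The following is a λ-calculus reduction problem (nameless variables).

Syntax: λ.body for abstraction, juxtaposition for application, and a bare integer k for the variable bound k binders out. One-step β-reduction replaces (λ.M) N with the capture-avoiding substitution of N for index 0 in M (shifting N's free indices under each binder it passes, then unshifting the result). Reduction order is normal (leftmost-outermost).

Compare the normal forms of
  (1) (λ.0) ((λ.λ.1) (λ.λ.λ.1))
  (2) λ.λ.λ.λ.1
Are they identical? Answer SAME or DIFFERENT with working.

Term A:
  start: (λ.0) ((λ.λ.1) (λ.λ.λ.1))
  →1  (λ.λ.1) (λ.λ.λ.1)
  →2  λ.λ.λ.λ.1

Term B:
  start: λ.λ.λ.λ.1

Answer: SAME — A ⇓ λ.λ.λ.λ.1, B ⇓ λ.λ.λ.λ.1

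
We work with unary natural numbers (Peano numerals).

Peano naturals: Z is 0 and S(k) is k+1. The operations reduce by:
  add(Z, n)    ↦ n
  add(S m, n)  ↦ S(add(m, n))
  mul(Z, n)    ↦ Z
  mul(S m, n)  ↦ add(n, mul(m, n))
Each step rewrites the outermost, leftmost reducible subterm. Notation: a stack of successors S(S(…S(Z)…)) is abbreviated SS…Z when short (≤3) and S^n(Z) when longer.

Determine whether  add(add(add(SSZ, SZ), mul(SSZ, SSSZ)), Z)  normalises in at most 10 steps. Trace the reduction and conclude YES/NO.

Answer: NO — after 10 steps the term is S(S(S(add(mul(SSZ, SSSZ), Z)))), not yet normal

Derivation:
  start: add(add(add(SSZ, SZ), mul(SSZ, SSSZ)), Z)
  →1  add(add(S(add(SZ, SZ)), mul(SSZ, SSSZ)), Z)
  →2  add(S(add(add(SZ, SZ), mul(SSZ, SSSZ))), Z)
  →3  S(add(add(add(SZ, SZ), mul(SSZ, SSSZ)), Z))
  →4  S(add(add(S(add(Z, SZ)), mul(SSZ, SSSZ)), Z))
  →5  S(add(S(add(add(Z, SZ), mul(SSZ, SSSZ))), Z))
  →6  S(S(add(add(add(Z, SZ), mul(SSZ, SSSZ)), Z)))
  →7  S(S(add(add(SZ, mul(SSZ, SSSZ)), Z)))
  →8  S(S(add(S(add(Z, mul(SSZ, SSSZ))), Z)))
  →9  S(S(S(add(add(Z, mul(SSZ, SSSZ)), Z))))
  →10  S(S(S(add(mul(SSZ, SSSZ), Z))))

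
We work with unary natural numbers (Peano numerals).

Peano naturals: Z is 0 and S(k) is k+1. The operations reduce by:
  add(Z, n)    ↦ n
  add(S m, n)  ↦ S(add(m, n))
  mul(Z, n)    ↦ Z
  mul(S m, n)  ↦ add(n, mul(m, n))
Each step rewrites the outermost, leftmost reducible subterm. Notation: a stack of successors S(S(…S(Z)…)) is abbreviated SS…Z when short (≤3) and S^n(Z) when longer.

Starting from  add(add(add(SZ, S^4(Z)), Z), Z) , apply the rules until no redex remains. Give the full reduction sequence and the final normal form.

Answer: normal form = S^5(Z)  (in 14 steps)

Working:
  start: add(add(add(SZ, S^4(Z)), Z), Z)
  [1] add(add(S(add(Z, S^4(Z))), Z), Z)
  [2] add(S(add(add(Z, S^4(Z)), Z)), Z)
  [3] S(add(add(add(Z, S^4(Z)), Z), Z))
  [4] S(add(add(S^4(Z), Z), Z))
  [5] S(add(S(add(SSSZ, Z)), Z))
  [6] S(S(add(add(SSSZ, Z), Z)))
  [7] S(S(add(S(add(SSZ, Z)), Z)))
  [8] S(S(S(add(add(SSZ, Z), Z))))
  [9] S(S(S(add(S(add(SZ, Z)), Z))))
  [10] S(S(S(S(add(add(SZ, Z), Z)))))
  [11] S(S(S(S(add(S(add(Z, Z)), Z)))))
  [12] S(S(S(S(S(add(add(Z, Z), Z))))))
  [13] S(S(S(S(S(add(Z, Z))))))
  [14] S^5(Z)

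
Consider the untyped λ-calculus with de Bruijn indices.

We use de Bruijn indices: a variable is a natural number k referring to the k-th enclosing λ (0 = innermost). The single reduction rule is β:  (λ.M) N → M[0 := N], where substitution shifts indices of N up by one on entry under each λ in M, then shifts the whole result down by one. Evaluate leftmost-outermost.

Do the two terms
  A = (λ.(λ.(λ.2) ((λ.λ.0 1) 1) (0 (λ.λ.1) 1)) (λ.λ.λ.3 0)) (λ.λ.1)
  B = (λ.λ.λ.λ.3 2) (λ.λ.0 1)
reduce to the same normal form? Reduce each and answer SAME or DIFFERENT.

Term A:
  start: (λ.(λ.(λ.2) ((λ.λ.0 1) 1) (0 (λ.λ.1) 1)) (λ.λ.λ.3 0)) (λ.λ.1)
  →1  (λ.(λ.λ.λ.1) ((λ.λ.0 1) (λ.λ.1)) (0 (λ.λ.1) (λ.λ.1))) (λ.λ.λ.(λ.λ.1) 0)
  →2  (λ.λ.λ.1) ((λ.λ.0 1) (λ.λ.1)) ((λ.λ.λ.(λ.λ.1) 0) (λ.λ.1) (λ.λ.1))
  →3  (λ.λ.1) ((λ.λ.λ.(λ.λ.1) 0) (λ.λ.1) (λ.λ.1))
  →4  λ.(λ.λ.λ.(λ.λ.1) 0) (λ.λ.1) (λ.λ.1)
  →5  λ.(λ.λ.(λ.λ.1) 0) (λ.λ.1)
  →6  λ.λ.(λ.λ.1) 0
  →7  λ.λ.λ.1

Term B:
  start: (λ.λ.λ.λ.3 2) (λ.λ.0 1)
  →1  λ.λ.λ.(λ.λ.0 1) 2
  →2  λ.λ.λ.λ.0 3

Answer: DIFFERENT — A ⇓ λ.λ.λ.1, B ⇓ λ.λ.λ.λ.0 3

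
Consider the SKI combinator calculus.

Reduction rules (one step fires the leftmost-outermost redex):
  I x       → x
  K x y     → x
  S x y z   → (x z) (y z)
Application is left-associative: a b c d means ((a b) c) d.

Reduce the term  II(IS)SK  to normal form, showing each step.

  start: II(IS)SK
  [1] I(IS)SK
  [2] ISSK
  [3] SSK

Answer: normal form = SSK  (in 3 steps)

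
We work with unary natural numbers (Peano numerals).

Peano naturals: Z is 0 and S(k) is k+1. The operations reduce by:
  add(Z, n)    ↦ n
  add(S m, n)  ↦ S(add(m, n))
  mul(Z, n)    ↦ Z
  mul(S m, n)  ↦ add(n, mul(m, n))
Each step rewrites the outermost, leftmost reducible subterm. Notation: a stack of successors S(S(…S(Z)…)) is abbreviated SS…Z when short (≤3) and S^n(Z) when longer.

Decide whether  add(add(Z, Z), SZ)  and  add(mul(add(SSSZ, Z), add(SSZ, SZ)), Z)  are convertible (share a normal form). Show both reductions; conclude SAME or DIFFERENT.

Term A:
  start: add(add(Z, Z), SZ)
  [1] add(Z, SZ)
  [2] SZ

Term B:
  start: add(mul(add(SSSZ, Z), add(SSZ, SZ)), Z)
  [1] add(mul(S(add(SSZ, Z)), add(SSZ, SZ)), Z)
  [2] add(add(add(SSZ, SZ), mul(add(SSZ, Z), add(SSZ, SZ))), Z)
  [3] add(add(S(add(SZ, SZ)), mul(add(SSZ, Z), add(SSZ, SZ))), Z)
  [4] add(S(add(add(SZ, SZ), mul(add(SSZ, Z), add(SSZ, SZ)))), Z)
  [5] S(add(add(add(SZ, SZ), mul(add(SSZ, Z), add(SSZ, SZ))), Z))
  [6] S(add(add(S(add(Z, SZ)), mul(add(SSZ, Z), add(SSZ, SZ))), Z))
  [7] S(add(S(add(add(Z, SZ), mul(add(SSZ, Z), add(SSZ, SZ)))), Z))
  [8] S(S(add(add(add(Z, SZ), mul(add(SSZ, Z), add(SSZ, SZ))), Z)))
  [9] S(S(add(add(SZ, mul(add(SSZ, Z), add(SSZ, SZ))), Z)))
  [10] S(S(add(S(add(Z, mul(add(SSZ, Z), add(SSZ, SZ)))), Z)))
  [11] S(S(S(add(add(Z, mul(add(SSZ, Z), add(SSZ, SZ))), Z))))
  [12] S(S(S(add(mul(add(SSZ, Z), add(SSZ, SZ)), Z))))
  [13] S(S(S(add(mul(S(add(SZ, Z)), add(SSZ, SZ)), Z))))
  [14] S(S(S(add(add(add(SSZ, SZ), mul(add(SZ, Z), add(SSZ, SZ))), Z))))
  [15] S(S(S(add(add(S(add(SZ, SZ)), mul(add(SZ, Z), add(SSZ, SZ))), Z))))
  [16] S(S(S(add(S(add(add(SZ, SZ), mul(add(SZ, Z), add(SSZ, SZ)))), Z))))
  [17] S(S(S(S(add(add(add(SZ, SZ), mul(add(SZ, Z), add(SSZ, SZ))), Z)))))
  [18] S(S(S(S(add(add(S(add(Z, SZ)), mul(add(SZ, Z), add(SSZ, SZ))), Z)))))
  [19] S(S(S(S(add(S(add(add(Z, SZ), mul(add(SZ, Z), add(SSZ, SZ)))), Z)))))
  [20] S(S(S(S(S(add(add(add(Z, SZ), mul(add(SZ, Z), add(SSZ, SZ))), Z))))))
  [21] S(S(S(S(S(add(add(SZ, mul(add(SZ, Z), add(SSZ, SZ))), Z))))))
  [22] S(S(S(S(S(add(S(add(Z, mul(add(SZ, Z), add(SSZ, SZ)))), Z))))))
  [23] S(S(S(S(S(S(add(add(Z, mul(add(SZ, Z), add(SSZ, SZ))), Z)))))))
  [24] S(S(S(S(S(S(add(mul(add(SZ, Z), add(SSZ, SZ)), Z)))))))
  [25] S(S(S(S(S(S(add(mul(S(add(Z, Z)), add(SSZ, SZ)), Z)))))))
  [26] S(S(S(S(S(S(add(add(add(SSZ, SZ), mul(add(Z, Z), add(SSZ, SZ))), Z)))))))
  [27] S(S(S(S(S(S(add(add(S(add(SZ, SZ)), mul(add(Z, Z), add(SSZ, SZ))), Z)))))))
  [28] S(S(S(S(S(S(add(S(add(add(SZ, SZ), mul(add(Z, Z), add(SSZ, SZ)))), Z)))))))
  [29] S(S(S(S(S(S(S(add(add(add(SZ, SZ), mul(add(Z, Z), add(SSZ, SZ))), Z))))))))
  [30] S(S(S(S(S(S(S(add(add(S(add(Z, SZ)), mul(add(Z, Z), add(SSZ, SZ))), Z))))))))
  [31] S(S(S(S(S(S(S(add(S(add(add(Z, SZ), mul(add(Z, Z), add(SSZ, SZ)))), Z))))))))
  [32] S(S(S(S(S(S(S(S(add(add(add(Z, SZ), mul(add(Z, Z), add(SSZ, SZ))), Z)))))))))
  [33] S(S(S(S(S(S(S(S(add(add(SZ, mul(add(Z, Z), add(SSZ, SZ))), Z)))))))))
  [34] S(S(S(S(S(S(S(S(add(S(add(Z, mul(add(Z, Z), add(SSZ, SZ)))), Z)))))))))
  [35] S(S(S(S(S(S(S(S(S(add(add(Z, mul(add(Z, Z), add(SSZ, SZ))), Z))))))))))
  [36] S(S(S(S(S(S(S(S(S(add(mul(add(Z, Z), add(SSZ, SZ)), Z))))))))))
  [37] S(S(S(S(S(S(S(S(S(add(mul(Z, add(SSZ, SZ)), Z))))))))))
  [38] S(S(S(S(S(S(S(S(S(add(Z, Z))))))))))
  [39] S^9(Z)

Answer: DIFFERENT — A ⇓ SZ, B ⇓ S^9(Z)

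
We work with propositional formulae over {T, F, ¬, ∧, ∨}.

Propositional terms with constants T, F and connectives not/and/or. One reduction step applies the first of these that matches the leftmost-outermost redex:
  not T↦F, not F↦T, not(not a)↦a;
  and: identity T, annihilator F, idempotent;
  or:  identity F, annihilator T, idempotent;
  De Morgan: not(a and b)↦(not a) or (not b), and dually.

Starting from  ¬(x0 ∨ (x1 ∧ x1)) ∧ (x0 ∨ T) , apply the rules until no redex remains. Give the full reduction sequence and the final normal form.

  start: ¬(x0 ∨ (x1 ∧ x1)) ∧ (x0 ∨ T)
  step 1: (¬x0 ∧ ¬(x1 ∧ x1)) ∧ (x0 ∨ T)
  step 2: (¬x0 ∧ (¬x1 ∨ ¬x1)) ∧ (x0 ∨ T)
  step 3: (¬x0 ∧ ¬x1) ∧ (x0 ∨ T)
  step 4: (¬x0 ∧ ¬x1) ∧ T
  step 5: ¬x0 ∧ ¬x1

Answer: normal form = ¬x0 ∧ ¬x1  (in 5 steps)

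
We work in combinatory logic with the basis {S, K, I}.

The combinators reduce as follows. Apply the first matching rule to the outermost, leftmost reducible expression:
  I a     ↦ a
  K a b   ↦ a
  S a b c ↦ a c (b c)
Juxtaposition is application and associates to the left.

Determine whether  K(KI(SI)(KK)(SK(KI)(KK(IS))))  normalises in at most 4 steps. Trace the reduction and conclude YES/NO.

Answer: YES — reaches normal form KK in 3 ≤ 4 steps

Reduction:
  start: K(KI(SI)(KK)(SK(KI)(KK(IS))))
  →1  K(I(KK)(SK(KI)(KK(IS))))
  →2  K(KK(SK(KI)(KK(IS))))
  →3  KK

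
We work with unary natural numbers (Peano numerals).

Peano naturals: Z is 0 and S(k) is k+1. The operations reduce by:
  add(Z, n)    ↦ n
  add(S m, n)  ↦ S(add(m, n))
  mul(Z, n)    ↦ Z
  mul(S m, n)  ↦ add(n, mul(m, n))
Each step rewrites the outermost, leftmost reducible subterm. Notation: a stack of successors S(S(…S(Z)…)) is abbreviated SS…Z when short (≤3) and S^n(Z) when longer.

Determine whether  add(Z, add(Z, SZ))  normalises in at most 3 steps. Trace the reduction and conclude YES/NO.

Answer: YES — reaches normal form SZ in 2 ≤ 3 steps

Derivation:
  start: add(Z, add(Z, SZ))
  [1] add(Z, SZ)
  [2] SZ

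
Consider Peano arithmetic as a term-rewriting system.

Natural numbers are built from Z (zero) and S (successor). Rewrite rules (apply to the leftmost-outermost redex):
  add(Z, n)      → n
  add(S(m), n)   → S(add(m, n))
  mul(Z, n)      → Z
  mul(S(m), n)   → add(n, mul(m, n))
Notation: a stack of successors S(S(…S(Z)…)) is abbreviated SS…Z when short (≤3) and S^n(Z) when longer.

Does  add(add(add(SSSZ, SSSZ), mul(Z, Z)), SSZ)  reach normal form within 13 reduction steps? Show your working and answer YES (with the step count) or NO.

  start: add(add(add(SSSZ, SSSZ), mul(Z, Z)), SSZ)
  →1  add(add(S(add(SSZ, SSSZ)), mul(Z, Z)), SSZ)
  →2  add(S(add(add(SSZ, SSSZ), mul(Z, Z))), SSZ)
  →3  S(add(add(add(SSZ, SSSZ), mul(Z, Z)), SSZ))
  →4  S(add(add(S(add(SZ, SSSZ)), mul(Z, Z)), SSZ))
  →5  S(add(S(add(add(SZ, SSSZ), mul(Z, Z))), SSZ))
  →6  S(S(add(add(add(SZ, SSSZ), mul(Z, Z)), SSZ)))
  →7  S(S(add(add(S(add(Z, SSSZ)), mul(Z, Z)), SSZ)))
  →8  S(S(add(S(add(add(Z, SSSZ), mul(Z, Z))), SSZ)))
  →9  S(S(S(add(add(add(Z, SSSZ), mul(Z, Z)), SSZ))))
  →10  S(S(S(add(add(SSSZ, mul(Z, Z)), SSZ))))
  →11  S(S(S(add(S(add(SSZ, mul(Z, Z))), SSZ))))
  →12  S(S(S(S(add(add(SSZ, mul(Z, Z)), SSZ)))))
  →13  S(S(S(S(add(S(add(SZ, mul(Z, Z))), SSZ)))))

Answer: NO — after 13 steps the term is S(S(S(S(add(S(add(SZ, mul(Z, Z))), SSZ))))), not yet normal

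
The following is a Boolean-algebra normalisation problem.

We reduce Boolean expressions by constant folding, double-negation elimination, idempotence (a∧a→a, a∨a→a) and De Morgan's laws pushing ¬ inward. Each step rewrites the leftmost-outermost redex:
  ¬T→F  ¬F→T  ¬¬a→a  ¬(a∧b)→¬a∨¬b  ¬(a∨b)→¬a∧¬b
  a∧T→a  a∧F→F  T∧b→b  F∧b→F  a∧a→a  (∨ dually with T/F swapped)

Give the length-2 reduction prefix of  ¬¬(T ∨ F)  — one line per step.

  start: ¬¬(T ∨ F)
  →1  T ∨ F
  →2  T

Answer: after 2 steps: T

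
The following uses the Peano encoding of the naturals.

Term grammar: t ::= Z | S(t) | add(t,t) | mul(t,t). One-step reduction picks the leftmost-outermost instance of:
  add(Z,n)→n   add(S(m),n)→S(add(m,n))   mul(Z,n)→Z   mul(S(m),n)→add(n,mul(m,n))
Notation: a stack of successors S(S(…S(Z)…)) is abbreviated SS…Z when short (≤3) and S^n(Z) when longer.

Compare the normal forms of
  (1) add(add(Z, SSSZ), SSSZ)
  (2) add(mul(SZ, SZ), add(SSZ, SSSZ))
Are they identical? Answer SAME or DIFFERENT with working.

Term A:
  start: add(add(Z, SSSZ), SSSZ)
  [1] add(SSSZ, SSSZ)
  [2] S(add(SSZ, SSSZ))
  [3] S(S(add(SZ, SSSZ)))
  [4] S(S(S(add(Z, SSSZ))))
  [5] S^6(Z)

Term B:
  start: add(mul(SZ, SZ), add(SSZ, SSSZ))
  [1] add(add(SZ, mul(Z, SZ)), add(SSZ, SSSZ))
  [2] add(S(add(Z, mul(Z, SZ))), add(SSZ, SSSZ))
  [3] S(add(add(Z, mul(Z, SZ)), add(SSZ, SSSZ)))
  [4] S(add(mul(Z, SZ), add(SSZ, SSSZ)))
  [5] S(add(Z, add(SSZ, SSSZ)))
  [6] S(add(SSZ, SSSZ))
  [7] S(S(add(SZ, SSSZ)))
  [8] S(S(S(add(Z, SSSZ))))
  [9] S^6(Z)

Answer: SAME — A ⇓ S^6(Z), B ⇓ S^6(Z)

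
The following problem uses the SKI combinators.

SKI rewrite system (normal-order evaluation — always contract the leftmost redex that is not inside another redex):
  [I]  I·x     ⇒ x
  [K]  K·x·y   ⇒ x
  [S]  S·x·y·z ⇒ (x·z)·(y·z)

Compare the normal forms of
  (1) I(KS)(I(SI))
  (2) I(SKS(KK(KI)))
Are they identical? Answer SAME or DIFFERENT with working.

Answer: DIFFERENT — A ⇓ S, B ⇓ K

Reduction:
Term A:
  start: I(KS)(I(SI))
  [1] KS(I(SI))
  [2] S

Term B:
  start: I(SKS(KK(KI)))
  [1] SKS(KK(KI))
  [2] K(KK(KI))(S(KK(KI)))
  [3] KK(KI)
  [4] K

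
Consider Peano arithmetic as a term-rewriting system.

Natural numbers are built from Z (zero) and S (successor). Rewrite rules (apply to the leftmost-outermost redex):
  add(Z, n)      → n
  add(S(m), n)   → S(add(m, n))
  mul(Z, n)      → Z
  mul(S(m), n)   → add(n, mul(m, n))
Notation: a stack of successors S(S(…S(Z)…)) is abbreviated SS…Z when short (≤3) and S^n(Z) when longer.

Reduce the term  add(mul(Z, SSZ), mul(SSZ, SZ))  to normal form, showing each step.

Answer: normal form = SSZ  (in 9 steps)

Reduction:
  start: add(mul(Z, SSZ), mul(SSZ, SZ))
  →1  add(Z, mul(SSZ, SZ))
  →2  mul(SSZ, SZ)
  →3  add(SZ, mul(SZ, SZ))
  →4  S(add(Z, mul(SZ, SZ)))
  →5  S(mul(SZ, SZ))
  →6  S(add(SZ, mul(Z, SZ)))
  →7  S(S(add(Z, mul(Z, SZ))))
  →8  S(S(mul(Z, SZ)))
  →9  SSZ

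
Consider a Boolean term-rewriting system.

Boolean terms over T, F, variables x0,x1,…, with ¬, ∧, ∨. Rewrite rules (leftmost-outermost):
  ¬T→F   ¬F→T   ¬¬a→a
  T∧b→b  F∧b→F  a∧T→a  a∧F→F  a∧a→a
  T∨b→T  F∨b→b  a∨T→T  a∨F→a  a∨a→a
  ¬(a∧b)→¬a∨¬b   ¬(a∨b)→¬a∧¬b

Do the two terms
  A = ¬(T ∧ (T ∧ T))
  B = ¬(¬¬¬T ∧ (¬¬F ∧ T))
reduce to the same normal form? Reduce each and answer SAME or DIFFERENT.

Term A:
  start: ¬(T ∧ (T ∧ T))
  [1] ¬T ∨ ¬(T ∧ T)
  [2] F ∨ ¬(T ∧ T)
  [3] ¬(T ∧ T)
  [4] ¬T ∨ ¬T
  [5] ¬T
  [6] F

Term B:
  start: ¬(¬¬¬T ∧ (¬¬F ∧ T))
  [1] ¬¬¬¬T ∨ ¬(¬¬F ∧ T)
  [2] ¬¬T ∨ ¬(¬¬F ∧ T)
  [3] T ∨ ¬(¬¬F ∧ T)
  [4] T

Answer: DIFFERENT — A ⇓ F, B ⇓ T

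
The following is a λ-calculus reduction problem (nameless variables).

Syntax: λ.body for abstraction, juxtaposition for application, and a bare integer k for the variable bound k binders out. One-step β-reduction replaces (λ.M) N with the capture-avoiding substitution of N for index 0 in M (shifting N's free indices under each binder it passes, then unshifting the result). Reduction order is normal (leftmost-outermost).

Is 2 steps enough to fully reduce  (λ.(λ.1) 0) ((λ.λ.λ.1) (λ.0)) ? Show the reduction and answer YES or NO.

Answer: NO — after 2 steps the term is (λ.λ.λ.1) (λ.0), not yet normal

Reduction:
  start: (λ.(λ.1) 0) ((λ.λ.λ.1) (λ.0))
  step 1: (λ.(λ.λ.λ.1) (λ.0)) ((λ.λ.λ.1) (λ.0))
  step 2: (λ.λ.λ.1) (λ.0)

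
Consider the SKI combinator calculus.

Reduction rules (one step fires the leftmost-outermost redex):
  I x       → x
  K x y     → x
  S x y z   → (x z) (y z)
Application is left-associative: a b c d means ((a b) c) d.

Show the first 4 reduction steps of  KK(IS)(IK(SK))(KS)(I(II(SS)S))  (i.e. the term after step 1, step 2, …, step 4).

  start: KK(IS)(IK(SK))(KS)(I(II(SS)S))
  →1  K(IK(SK))(KS)(I(II(SS)S))
  →2  IK(SK)(I(II(SS)S))
  →3  K(SK)(I(II(SS)S))
  →4  SK

Answer: after 4 steps: SK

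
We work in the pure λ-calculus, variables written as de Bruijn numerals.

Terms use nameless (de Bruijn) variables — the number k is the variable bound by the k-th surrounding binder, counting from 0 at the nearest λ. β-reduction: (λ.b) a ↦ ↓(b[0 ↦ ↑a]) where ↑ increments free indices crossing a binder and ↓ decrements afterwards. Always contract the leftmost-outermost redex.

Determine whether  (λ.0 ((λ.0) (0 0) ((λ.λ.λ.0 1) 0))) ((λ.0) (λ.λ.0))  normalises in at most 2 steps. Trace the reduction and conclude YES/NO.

Answer: NO — after 2 steps the term is (λ.λ.0) ((λ.0) ((λ.0) (λ.λ.0) ((λ.0) (λ.λ.0))) ((λ.λ.λ.0 1) ((λ.0) (λ.λ.0)))), not yet normal

Reduction:
  start: (λ.0 ((λ.0) (0 0) ((λ.λ.λ.0 1) 0))) ((λ.0) (λ.λ.0))
  [1] (λ.0) (λ.λ.0) ((λ.0) ((λ.0) (λ.λ.0) ((λ.0) (λ.λ.0))) ((λ.λ.λ.0 1) ((λ.0) (λ.λ.0))))
  [2] (λ.λ.0) ((λ.0) ((λ.0) (λ.λ.0) ((λ.0) (λ.λ.0))) ((λ.λ.λ.0 1) ((λ.0) (λ.λ.0))))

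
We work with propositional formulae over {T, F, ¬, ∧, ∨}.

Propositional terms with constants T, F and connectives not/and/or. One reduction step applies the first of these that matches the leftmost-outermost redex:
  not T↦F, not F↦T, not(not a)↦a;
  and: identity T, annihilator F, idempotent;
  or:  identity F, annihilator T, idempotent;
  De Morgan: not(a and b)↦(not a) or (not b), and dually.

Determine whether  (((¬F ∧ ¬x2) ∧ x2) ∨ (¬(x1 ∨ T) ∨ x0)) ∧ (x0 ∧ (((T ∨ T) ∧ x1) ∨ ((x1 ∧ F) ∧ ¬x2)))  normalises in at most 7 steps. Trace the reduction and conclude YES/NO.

Answer: NO — after 7 steps the term is ((¬x2 ∧ x2) ∨ x0) ∧ (x0 ∧ ((T ∧ x1) ∨ ((x1 ∧ F) ∧ ¬x2))), not yet normal

Working:
  start: (((¬F ∧ ¬x2) ∧ x2) ∨ (¬(x1 ∨ T) ∨ x0)) ∧ (x0 ∧ (((T ∨ T) ∧ x1) ∨ ((x1 ∧ F) ∧ ¬x2)))
  [1] (((T ∧ ¬x2) ∧ x2) ∨ (¬(x1 ∨ T) ∨ x0)) ∧ (x0 ∧ (((T ∨ T) ∧ x1) ∨ ((x1 ∧ F) ∧ ¬x2)))
  [2] ((¬x2 ∧ x2) ∨ (¬(x1 ∨ T) ∨ x0)) ∧ (x0 ∧ (((T ∨ T) ∧ x1) ∨ ((x1 ∧ F) ∧ ¬x2)))
  [3] ((¬x2 ∧ x2) ∨ ((¬x1 ∧ ¬T) ∨ x0)) ∧ (x0 ∧ (((T ∨ T) ∧ x1) ∨ ((x1 ∧ F) ∧ ¬x2)))
  [4] ((¬x2 ∧ x2) ∨ ((¬x1 ∧ F) ∨ x0)) ∧ (x0 ∧ (((T ∨ T) ∧ x1) ∨ ((x1 ∧ F) ∧ ¬x2)))
  [5] ((¬x2 ∧ x2) ∨ (F ∨ x0)) ∧ (x0 ∧ (((T ∨ T) ∧ x1) ∨ ((x1 ∧ F) ∧ ¬x2)))
  [6] ((¬x2 ∧ x2) ∨ x0) ∧ (x0 ∧ (((T ∨ T) ∧ x1) ∨ ((x1 ∧ F) ∧ ¬x2)))
  [7] ((¬x2 ∧ x2) ∨ x0) ∧ (x0 ∧ ((T ∧ x1) ∨ ((x1 ∧ F) ∧ ¬x2)))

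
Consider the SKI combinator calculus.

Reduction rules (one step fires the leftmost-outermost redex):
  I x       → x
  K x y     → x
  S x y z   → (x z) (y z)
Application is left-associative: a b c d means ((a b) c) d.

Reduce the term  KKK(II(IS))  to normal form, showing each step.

  start: KKK(II(IS))
  step 1: K(II(IS))
  step 2: K(I(IS))
  step 3: K(IS)
  step 4: KS

Answer: normal form = KS  (in 4 steps)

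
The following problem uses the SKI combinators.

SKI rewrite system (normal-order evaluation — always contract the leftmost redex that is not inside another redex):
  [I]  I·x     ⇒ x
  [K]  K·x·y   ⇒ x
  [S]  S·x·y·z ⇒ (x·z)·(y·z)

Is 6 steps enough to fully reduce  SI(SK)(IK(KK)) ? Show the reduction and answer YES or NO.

  start: SI(SK)(IK(KK))
  [1] I(IK(KK))(SK(IK(KK)))
  [2] IK(KK)(SK(IK(KK)))
  [3] K(KK)(SK(IK(KK)))
  [4] KK

Answer: YES — reaches normal form KK in 4 ≤ 6 steps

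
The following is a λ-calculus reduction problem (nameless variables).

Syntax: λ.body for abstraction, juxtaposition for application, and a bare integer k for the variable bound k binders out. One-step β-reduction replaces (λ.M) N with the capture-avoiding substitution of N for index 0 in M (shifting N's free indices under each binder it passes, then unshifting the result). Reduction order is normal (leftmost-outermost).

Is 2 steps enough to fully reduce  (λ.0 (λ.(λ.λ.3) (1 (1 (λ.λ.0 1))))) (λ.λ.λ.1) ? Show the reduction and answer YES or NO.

  start: (λ.0 (λ.(λ.λ.3) (1 (1 (λ.λ.0 1))))) (λ.λ.λ.1)
  [1] (λ.λ.λ.1) (λ.(λ.λ.λ.λ.λ.1) ((λ.λ.λ.1) ((λ.λ.λ.1) (λ.λ.0 1))))
  [2] λ.λ.1

Answer: YES — reaches normal form λ.λ.1 in 2 ≤ 2 steps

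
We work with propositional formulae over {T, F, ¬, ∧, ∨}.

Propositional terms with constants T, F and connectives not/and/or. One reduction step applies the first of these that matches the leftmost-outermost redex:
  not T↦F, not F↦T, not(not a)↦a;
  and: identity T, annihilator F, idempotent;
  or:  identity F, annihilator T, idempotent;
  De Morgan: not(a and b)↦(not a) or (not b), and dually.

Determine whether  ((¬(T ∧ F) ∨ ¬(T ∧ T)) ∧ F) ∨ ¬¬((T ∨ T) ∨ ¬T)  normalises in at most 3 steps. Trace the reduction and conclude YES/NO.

  start: ((¬(T ∧ F) ∨ ¬(T ∧ T)) ∧ F) ∨ ¬¬((T ∨ T) ∨ ¬T)
  →1  F ∨ ¬¬((T ∨ T) ∨ ¬T)
  →2  ¬¬((T ∨ T) ∨ ¬T)
  →3  (T ∨ T) ∨ ¬T

Answer: NO — after 3 steps the term is (T ∨ T) ∨ ¬T, not yet normal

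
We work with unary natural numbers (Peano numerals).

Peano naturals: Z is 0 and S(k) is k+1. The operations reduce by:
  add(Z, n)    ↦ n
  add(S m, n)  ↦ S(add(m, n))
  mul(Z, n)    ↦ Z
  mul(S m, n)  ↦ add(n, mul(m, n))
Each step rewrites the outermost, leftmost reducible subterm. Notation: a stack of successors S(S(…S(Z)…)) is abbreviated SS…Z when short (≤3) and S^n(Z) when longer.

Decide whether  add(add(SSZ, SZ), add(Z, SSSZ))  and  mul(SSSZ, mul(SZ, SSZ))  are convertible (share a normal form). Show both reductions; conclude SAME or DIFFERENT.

Answer: SAME — A ⇓ S^6(Z), B ⇓ S^6(Z)

Working:
Term A:
  start: add(add(SSZ, SZ), add(Z, SSSZ))
  step 1: add(S(add(SZ, SZ)), add(Z, SSSZ))
  step 2: S(add(add(SZ, SZ), add(Z, SSSZ)))
  step 3: S(add(S(add(Z, SZ)), add(Z, SSSZ)))
  step 4: S(S(add(add(Z, SZ), add(Z, SSSZ))))
  step 5: S(S(add(SZ, add(Z, SSSZ))))
  step 6: S(S(S(add(Z, add(Z, SSSZ)))))
  step 7: S(S(S(add(Z, SSSZ))))
  step 8: S^6(Z)

Term B:
  start: mul(SSSZ, mul(SZ, SSZ))
  step 1: add(mul(SZ, SSZ), mul(SSZ, mul(SZ, SSZ)))
  step 2: add(add(SSZ, mul(Z, SSZ)), mul(SSZ, mul(SZ, SSZ)))
  step 3: add(S(add(SZ, mul(Z, SSZ))), mul(SSZ, mul(SZ, SSZ)))
  step 4: S(add(add(SZ, mul(Z, SSZ)), mul(SSZ, mul(SZ, SSZ))))
  step 5: S(add(S(add(Z, mul(Z, SSZ))), mul(SSZ, mul(SZ, SSZ))))
  step 6: S(S(add(add(Z, mul(Z, SSZ)), mul(SSZ, mul(SZ, SSZ)))))
  step 7: S(S(add(mul(Z, SSZ), mul(SSZ, mul(SZ, SSZ)))))
  step 8: S(S(add(Z, mul(SSZ, mul(SZ, SSZ)))))
  step 9: S(S(mul(SSZ, mul(SZ, SSZ))))
  step 10: S(S(add(mul(SZ, SSZ), mul(SZ, mul(SZ, SSZ)))))
  step 11: S(S(add(add(SSZ, mul(Z, SSZ)), mul(SZ, mul(SZ, SSZ)))))
  step 12: S(S(add(S(add(SZ, mul(Z, SSZ))), mul(SZ, mul(SZ, SSZ)))))
  step 13: S(S(S(add(add(SZ, mul(Z, SSZ)), mul(SZ, mul(SZ, SSZ))))))
  step 14: S(S(S(add(S(add(Z, mul(Z, SSZ))), mul(SZ, mul(SZ, SSZ))))))
  step 15: S(S(S(S(add(add(Z, mul(Z, SSZ)), mul(SZ, mul(SZ, SSZ)))))))
  step 16: S(S(S(S(add(mul(Z, SSZ), mul(SZ, mul(SZ, SSZ)))))))
  step 17: S(S(S(S(add(Z, mul(SZ, mul(SZ, SSZ)))))))
  step 18: S(S(S(S(mul(SZ, mul(SZ, SSZ))))))
  step 19: S(S(S(S(add(mul(SZ, SSZ), mul(Z, mul(SZ, SSZ)))))))
  step 20: S(S(S(S(add(add(SSZ, mul(Z, SSZ)), mul(Z, mul(SZ, SSZ)))))))
  step 21: S(S(S(S(add(S(add(SZ, mul(Z, SSZ))), mul(Z, mul(SZ, SSZ)))))))
  step 22: S(S(S(S(S(add(add(SZ, mul(Z, SSZ)), mul(Z, mul(SZ, SSZ))))))))
  step 23: S(S(S(S(S(add(S(add(Z, mul(Z, SSZ))), mul(Z, mul(SZ, SSZ))))))))
  step 24: S(S(S(S(S(S(add(add(Z, mul(Z, SSZ)), mul(Z, mul(SZ, SSZ)))))))))
  step 25: S(S(S(S(S(S(add(mul(Z, SSZ), mul(Z, mul(SZ, SSZ)))))))))
  step 26: S(S(S(S(S(S(add(Z, mul(Z, mul(SZ, SSZ)))))))))
  step 27: S(S(S(S(S(S(mul(Z, mul(SZ, SSZ))))))))
  step 28: S^6(Z)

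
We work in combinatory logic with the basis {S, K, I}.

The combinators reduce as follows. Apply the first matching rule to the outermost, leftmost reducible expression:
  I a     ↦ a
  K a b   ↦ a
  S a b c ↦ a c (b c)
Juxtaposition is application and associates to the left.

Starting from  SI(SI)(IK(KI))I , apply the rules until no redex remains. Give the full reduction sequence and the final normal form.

Answer: normal form = I  (in 5 steps)

Working:
  start: SI(SI)(IK(KI))I
  →1  I(IK(KI))(SI(IK(KI)))I
  →2  IK(KI)(SI(IK(KI)))I
  →3  K(KI)(SI(IK(KI)))I
  →4  KII
  →5  I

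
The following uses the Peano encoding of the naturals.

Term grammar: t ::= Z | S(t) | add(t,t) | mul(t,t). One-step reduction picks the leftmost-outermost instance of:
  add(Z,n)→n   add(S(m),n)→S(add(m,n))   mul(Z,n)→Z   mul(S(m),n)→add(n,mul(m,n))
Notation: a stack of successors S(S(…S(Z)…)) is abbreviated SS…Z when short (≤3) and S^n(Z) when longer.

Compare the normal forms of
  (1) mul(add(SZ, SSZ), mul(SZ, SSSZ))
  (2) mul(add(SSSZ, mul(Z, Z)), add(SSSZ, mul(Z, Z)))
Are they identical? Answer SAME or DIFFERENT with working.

Answer: SAME — A ⇓ S^9(Z), B ⇓ S^9(Z)

Reduction:
Term A:
  start: mul(add(SZ, SSZ), mul(SZ, SSSZ))
  [1] mul(S(add(Z, SSZ)), mul(SZ, SSSZ))
  [2] add(mul(SZ, SSSZ), mul(add(Z, SSZ), mul(SZ, SSSZ)))
  [3] add(add(SSSZ, mul(Z, SSSZ)), mul(add(Z, SSZ), mul(SZ, SSSZ)))
  [4] add(S(add(SSZ, mul(Z, SSSZ))), mul(add(Z, SSZ), mul(SZ, SSSZ)))
  [5] S(add(add(SSZ, mul(Z, SSSZ)), mul(add(Z, SSZ), mul(SZ, SSSZ))))
  [6] S(add(S(add(SZ, mul(Z, SSSZ))), mul(add(Z, SSZ), mul(SZ, SSSZ))))
  [7] S(S(add(add(SZ, mul(Z, SSSZ)), mul(add(Z, SSZ), mul(SZ, SSSZ)))))
  [8] S(S(add(S(add(Z, mul(Z, SSSZ))), mul(add(Z, SSZ), mul(SZ, SSSZ)))))
  [9] S(S(S(add(add(Z, mul(Z, SSSZ)), mul(add(Z, SSZ), mul(SZ, SSSZ))))))
  [10] S(S(S(add(mul(Z, SSSZ), mul(add(Z, SSZ), mul(SZ, SSSZ))))))
  [11] S(S(S(add(Z, mul(add(Z, SSZ), mul(SZ, SSSZ))))))
  [12] S(S(S(mul(add(Z, SSZ), mul(SZ, SSSZ)))))
  [13] S(S(S(mul(SSZ, mul(SZ, SSSZ)))))
  [14] S(S(S(add(mul(SZ, SSSZ), mul(SZ, mul(SZ, SSSZ))))))
  [15] S(S(S(add(add(SSSZ, mul(Z, SSSZ)), mul(SZ, mul(SZ, SSSZ))))))
  [16] S(S(S(add(S(add(SSZ, mul(Z, SSSZ))), mul(SZ, mul(SZ, SSSZ))))))
  [17] S(S(S(S(add(add(SSZ, mul(Z, SSSZ)), mul(SZ, mul(SZ, SSSZ)))))))
  [18] S(S(S(S(add(S(add(SZ, mul(Z, SSSZ))), mul(SZ, mul(SZ, SSSZ)))))))
  [19] S(S(S(S(S(add(add(SZ, mul(Z, SSSZ)), mul(SZ, mul(SZ, SSSZ))))))))
  [20] S(S(S(S(S(add(S(add(Z, mul(Z, SSSZ))), mul(SZ, mul(SZ, SSSZ))))))))
  [21] S(S(S(S(S(S(add(add(Z, mul(Z, SSSZ)), mul(SZ, mul(SZ, SSSZ)))))))))
  [22] S(S(S(S(S(S(add(mul(Z, SSSZ), mul(SZ, mul(SZ, SSSZ)))))))))
  [23] S(S(S(S(S(S(add(Z, mul(SZ, mul(SZ, SSSZ)))))))))
  [24] S(S(S(S(S(S(mul(SZ, mul(SZ, SSSZ))))))))
  [25] S(S(S(S(S(S(add(mul(SZ, SSSZ), mul(Z, mul(SZ, SSSZ)))))))))
  [26] S(S(S(S(S(S(add(add(SSSZ, mul(Z, SSSZ)), mul(Z, mul(SZ, SSSZ)))))))))
  [27] S(S(S(S(S(S(add(S(add(SSZ, mul(Z, SSSZ))), mul(Z, mul(SZ, SSSZ)))))))))
  [28] S(S(S(S(S(S(S(add(add(SSZ, mul(Z, SSSZ)), mul(Z, mul(SZ, SSSZ))))))))))
  [29] S(S(S(S(S(S(S(add(S(add(SZ, mul(Z, SSSZ))), mul(Z, mul(SZ, SSSZ))))))))))
  [30] S(S(S(S(S(S(S(S(add(add(SZ, mul(Z, SSSZ)), mul(Z, mul(SZ, SSSZ)))))))))))
  [31] S(S(S(S(S(S(S(S(add(S(add(Z, mul(Z, SSSZ))), mul(Z, mul(SZ, SSSZ)))))))))))
  [32] S(S(S(S(S(S(S(S(S(add(add(Z, mul(Z, SSSZ)), mul(Z, mul(SZ, SSSZ))))))))))))
  [33] S(S(S(S(S(S(S(S(S(add(mul(Z, SSSZ), mul(Z, mul(SZ, SSSZ))))))))))))
  [34] S(S(S(S(S(S(S(S(S(add(Z, mul(Z, mul(SZ, SSSZ))))))))))))
  [35] S(S(S(S(S(S(S(S(S(mul(Z, mul(SZ, SSSZ)))))))))))
  [36] S^9(Z)

Term B:
  start: mul(add(SSSZ, mul(Z, Z)), add(SSSZ, mul(Z, Z)))
  [1] mul(S(add(SSZ, mul(Z, Z))), add(SSSZ, mul(Z, Z)))
  [2] add(add(SSSZ, mul(Z, Z)), mul(add(SSZ, mul(Z, Z)), add(SSSZ, mul(Z, Z))))
  [3] add(S(add(SSZ, mul(Z, Z))), mul(add(SSZ, mul(Z, Z)), add(SSSZ, mul(Z, Z))))
  [4] S(add(add(SSZ, mul(Z, Z)), mul(add(SSZ, mul(Z, Z)), add(SSSZ, mul(Z, Z)))))
  [5] S(add(S(add(SZ, mul(Z, Z))), mul(add(SSZ, mul(Z, Z)), add(SSSZ, mul(Z, Z)))))
  [6] S(S(add(add(SZ, mul(Z, Z)), mul(add(SSZ, mul(Z, Z)), add(SSSZ, mul(Z, Z))))))
  [7] S(S(add(S(add(Z, mul(Z, Z))), mul(add(SSZ, mul(Z, Z)), add(SSSZ, mul(Z, Z))))))
  [8] S(S(S(add(add(Z, mul(Z, Z)), mul(add(SSZ, mul(Z, Z)), add(SSSZ, mul(Z, Z)))))))
  [9] S(S(S(add(mul(Z, Z), mul(add(SSZ, mul(Z, Z)), add(SSSZ, mul(Z, Z)))))))
  [10] S(S(S(add(Z, mul(add(SSZ, mul(Z, Z)), add(SSSZ, mul(Z, Z)))))))
  [11] S(S(S(mul(add(SSZ, mul(Z, Z)), add(SSSZ, mul(Z, Z))))))
  [12] S(S(S(mul(S(add(SZ, mul(Z, Z))), add(SSSZ, mul(Z, Z))))))
  [13] S(S(S(add(add(SSSZ, mul(Z, Z)), mul(add(SZ, mul(Z, Z)), add(SSSZ, mul(Z, Z)))))))
  [14] S(S(S(add(S(add(SSZ, mul(Z, Z))), mul(add(SZ, mul(Z, Z)), add(SSSZ, mul(Z, Z)))))))
  [15] S(S(S(S(add(add(SSZ, mul(Z, Z)), mul(add(SZ, mul(Z, Z)), add(SSSZ, mul(Z, Z))))))))
  [16] S(S(S(S(add(S(add(SZ, mul(Z, Z))), mul(add(SZ, mul(Z, Z)), add(SSSZ, mul(Z, Z))))))))
  [17] S(S(S(S(S(add(add(SZ, mul(Z, Z)), mul(add(SZ, mul(Z, Z)), add(SSSZ, mul(Z, Z)))))))))
  [18] S(S(S(S(S(add(S(add(Z, mul(Z, Z))), mul(add(SZ, mul(Z, Z)), add(SSSZ, mul(Z, Z)))))))))
  [19] S(S(S(S(S(S(add(add(Z, mul(Z, Z)), mul(add(SZ, mul(Z, Z)), add(SSSZ, mul(Z, Z))))))))))
  [20] S(S(S(S(S(S(add(mul(Z, Z), mul(add(SZ, mul(Z, Z)), add(SSSZ, mul(Z, Z))))))))))
  [21] S(S(S(S(S(S(add(Z, mul(add(SZ, mul(Z, Z)), add(SSSZ, mul(Z, Z))))))))))
  [22] S(S(S(S(S(S(mul(add(SZ, mul(Z, Z)), add(SSSZ, mul(Z, Z)))))))))
  [23] S(S(S(S(S(S(mul(S(add(Z, mul(Z, Z))), add(SSSZ, mul(Z, Z)))))))))
  [24] S(S(S(S(S(S(add(add(SSSZ, mul(Z, Z)), mul(add(Z, mul(Z, Z)), add(SSSZ, mul(Z, Z))))))))))
  [25] S(S(S(S(S(S(add(S(add(SSZ, mul(Z, Z))), mul(add(Z, mul(Z, Z)), add(SSSZ, mul(Z, Z))))))))))
  [26] S(S(S(S(S(S(S(add(add(SSZ, mul(Z, Z)), mul(add(Z, mul(Z, Z)), add(SSSZ, mul(Z, Z)))))))))))
  [27] S(S(S(S(S(S(S(add(S(add(SZ, mul(Z, Z))), mul(add(Z, mul(Z, Z)), add(SSSZ, mul(Z, Z)))))))))))
  [28] S(S(S(S(S(S(S(S(add(add(SZ, mul(Z, Z)), mul(add(Z, mul(Z, Z)), add(SSSZ, mul(Z, Z))))))))))))
  [29] S(S(S(S(S(S(S(S(add(S(add(Z, mul(Z, Z))), mul(add(Z, mul(Z, Z)), add(SSSZ, mul(Z, Z))))))))))))
  [30] S(S(S(S(S(S(S(S(S(add(add(Z, mul(Z, Z)), mul(add(Z, mul(Z, Z)), add(SSSZ, mul(Z, Z)))))))))))))
  [31] S(S(S(S(S(S(S(S(S(add(mul(Z, Z), mul(add(Z, mul(Z, Z)), add(SSSZ, mul(Z, Z)))))))))))))
  [32] S(S(S(S(S(S(S(S(S(add(Z, mul(add(Z, mul(Z, Z)), add(SSSZ, mul(Z, Z)))))))))))))
  [33] S(S(S(S(S(S(S(S(S(mul(add(Z, mul(Z, Z)), add(SSSZ, mul(Z, Z))))))))))))
  [34] S(S(S(S(S(S(S(S(S(mul(mul(Z, Z), add(SSSZ, mul(Z, Z))))))))))))
  [35] S(S(S(S(S(S(S(S(S(mul(Z, add(SSSZ, mul(Z, Z))))))))))))
  [36] S^9(Z)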